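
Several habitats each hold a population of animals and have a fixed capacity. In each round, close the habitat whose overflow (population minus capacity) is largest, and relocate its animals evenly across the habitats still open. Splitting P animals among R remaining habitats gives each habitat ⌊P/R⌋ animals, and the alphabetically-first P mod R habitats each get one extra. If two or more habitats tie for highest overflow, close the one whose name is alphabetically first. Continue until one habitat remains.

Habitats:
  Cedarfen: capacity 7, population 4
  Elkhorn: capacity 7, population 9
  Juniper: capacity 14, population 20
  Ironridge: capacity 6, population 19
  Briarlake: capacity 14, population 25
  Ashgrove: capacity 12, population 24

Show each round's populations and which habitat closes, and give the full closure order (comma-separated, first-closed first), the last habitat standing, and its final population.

Round 1: Ashgrove=24 Briarlake=25 Cedarfen=4 Elkhorn=9 Ironridge=19 Juniper=20 → close Ironridge (overflow 13)
  19÷5 = 3 each, +1 to first 4
Round 2: Ashgrove=28 Briarlake=29 Cedarfen=8 Elkhorn=13 Juniper=23 → close Ashgrove (overflow 16)
  28÷4 = 7 each, +1 to first 0
Round 3: Briarlake=36 Cedarfen=15 Elkhorn=20 Juniper=30 → close Briarlake (overflow 22)
  36÷3 = 12 each, +1 to first 0
Round 4: Cedarfen=27 Elkhorn=32 Juniper=42 → close Juniper (overflow 28)
  42÷2 = 21 each, +1 to first 0
Round 5: Cedarfen=48 Elkhorn=53 → close Elkhorn (overflow 46)
  53÷1 = 53 each, +1 to first 0

Closure order: Ironridge, Ashgrove, Briarlake, Juniper, Elkhorn
Last habitat: Cedarfen with 101 animals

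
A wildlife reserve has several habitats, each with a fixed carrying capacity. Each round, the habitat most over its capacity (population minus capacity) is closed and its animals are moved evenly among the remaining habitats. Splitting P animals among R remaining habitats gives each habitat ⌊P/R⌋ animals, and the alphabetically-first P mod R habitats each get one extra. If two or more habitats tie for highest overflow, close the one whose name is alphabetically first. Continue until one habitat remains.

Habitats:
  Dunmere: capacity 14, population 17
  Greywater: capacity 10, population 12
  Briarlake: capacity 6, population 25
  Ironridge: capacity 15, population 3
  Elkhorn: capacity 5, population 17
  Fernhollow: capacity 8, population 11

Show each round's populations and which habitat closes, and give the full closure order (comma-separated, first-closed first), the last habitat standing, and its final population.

Round 1: Briarlake=25 Dunmere=17 Elkhorn=17 Fernhollow=11 Greywater=12 Ironridge=3 → close Briarlake (overflow 19)
  25÷5 = 5 each, +1 to first 0
Round 2: Dunmere=22 Elkhorn=22 Fernhollow=16 Greywater=17 Ironridge=8 → close Elkhorn (overflow 17)
  22÷4 = 5 each, +1 to first 2
Round 3: Dunmere=28 Fernhollow=22 Greywater=22 Ironridge=13 → close Dunmere (overflow 14)
  28÷3 = 9 each, +1 to first 1
Round 4: Fernhollow=32 Greywater=31 Ironridge=22 → close Fernhollow (overflow 24)
  32÷2 = 16 each, +1 to first 0
Round 5: Greywater=47 Ironridge=38 → close Greywater (overflow 37)
  47÷1 = 47 each, +1 to first 0

Closure order: Briarlake, Elkhorn, Dunmere, Fernhollow, Greywater
Last habitat: Ironridge with 85 animals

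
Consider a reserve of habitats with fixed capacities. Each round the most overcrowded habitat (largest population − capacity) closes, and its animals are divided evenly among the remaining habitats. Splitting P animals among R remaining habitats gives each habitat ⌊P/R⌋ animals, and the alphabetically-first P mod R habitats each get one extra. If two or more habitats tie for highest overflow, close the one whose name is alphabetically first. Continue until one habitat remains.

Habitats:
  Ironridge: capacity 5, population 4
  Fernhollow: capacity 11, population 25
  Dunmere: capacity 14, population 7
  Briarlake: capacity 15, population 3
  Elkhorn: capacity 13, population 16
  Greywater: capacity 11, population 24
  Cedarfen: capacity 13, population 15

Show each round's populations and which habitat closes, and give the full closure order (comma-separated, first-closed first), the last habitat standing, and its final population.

Round 1: Briarlake=3 Cedarfen=15 Dunmere=7 Elkhorn=16 Fernhollow=25 Greywater=24 Ironridge=4 → close Fernhollow (overflow 14)
  25÷6 = 4 each, +1 to first 1
Round 2: Briarlake=8 Cedarfen=19 Dunmere=11 Elkhorn=20 Greywater=28 Ironridge=8 → close Greywater (overflow 17)
  28÷5 = 5 each, +1 to first 3
Round 3: Briarlake=14 Cedarfen=25 Dunmere=17 Elkhorn=25 Ironridge=13 → close Cedarfen (overflow 12)
  25÷4 = 6 each, +1 to first 1
Round 4: Briarlake=21 Dunmere=23 Elkhorn=31 Ironridge=19 → close Elkhorn (overflow 18)
  31÷3 = 10 each, +1 to first 1
Round 5: Briarlake=32 Dunmere=33 Ironridge=29 → close Ironridge (overflow 24)
  29÷2 = 14 each, +1 to first 1
Round 6: Briarlake=47 Dunmere=47 → close Dunmere (overflow 33)
  47÷1 = 47 each, +1 to first 0

Closure order: Fernhollow, Greywater, Cedarfen, Elkhorn, Ironridge, Dunmere
Last habitat: Briarlake with 94 animals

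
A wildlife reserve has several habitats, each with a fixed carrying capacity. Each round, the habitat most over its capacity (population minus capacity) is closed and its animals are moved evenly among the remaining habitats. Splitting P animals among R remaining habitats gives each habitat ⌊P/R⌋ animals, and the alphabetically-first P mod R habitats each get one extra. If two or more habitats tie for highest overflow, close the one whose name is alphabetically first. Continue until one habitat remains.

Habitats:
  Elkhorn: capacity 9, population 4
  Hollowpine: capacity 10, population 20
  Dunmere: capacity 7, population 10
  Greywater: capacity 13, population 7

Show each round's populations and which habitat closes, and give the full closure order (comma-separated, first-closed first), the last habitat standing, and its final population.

Closure order: Hollowpine, Dunmere, Elkhorn
Last habitat: Greywater with 41 animals

Round 1: Dunmere=10 Elkhorn=4 Greywater=7 Hollowpine=20 → close Hollowpine (overflow 10)
  20÷3 = 6 each, +1 to first 2
Round 2: Dunmere=17 Elkhorn=11 Greywater=13 → close Dunmere (overflow 10)
  17÷2 = 8 each, +1 to first 1
Round 3: Elkhorn=20 Greywater=21 → close Elkhorn (overflow 11)
  20÷1 = 20 each, +1 to first 0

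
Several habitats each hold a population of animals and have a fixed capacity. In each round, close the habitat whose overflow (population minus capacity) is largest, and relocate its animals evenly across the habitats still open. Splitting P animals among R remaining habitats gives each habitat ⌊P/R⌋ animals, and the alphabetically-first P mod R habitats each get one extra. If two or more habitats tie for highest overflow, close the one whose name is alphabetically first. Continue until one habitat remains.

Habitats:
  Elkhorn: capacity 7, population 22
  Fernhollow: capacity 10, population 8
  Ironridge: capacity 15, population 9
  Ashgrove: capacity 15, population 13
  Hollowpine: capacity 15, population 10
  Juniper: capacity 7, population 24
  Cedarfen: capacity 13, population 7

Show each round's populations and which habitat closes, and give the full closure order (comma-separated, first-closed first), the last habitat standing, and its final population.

Round 1: Ashgrove=13 Cedarfen=7 Elkhorn=22 Fernhollow=8 Hollowpine=10 Ironridge=9 Juniper=24 → close Juniper (overflow 17)
  24÷6 = 4 each, +1 to first 0
Round 2: Ashgrove=17 Cedarfen=11 Elkhorn=26 Fernhollow=12 Hollowpine=14 Ironridge=13 → close Elkhorn (overflow 19)
  26÷5 = 5 each, +1 to first 1
Round 3: Ashgrove=23 Cedarfen=16 Fernhollow=17 Hollowpine=19 Ironridge=18 → close Ashgrove (overflow 8)
  23÷4 = 5 each, +1 to first 3
Round 4: Cedarfen=22 Fernhollow=23 Hollowpine=25 Ironridge=23 → close Fernhollow (overflow 13)
  23÷3 = 7 each, +1 to first 2
Round 5: Cedarfen=30 Hollowpine=33 Ironridge=30 → close Hollowpine (overflow 18)
  33÷2 = 16 each, +1 to first 1
Round 6: Cedarfen=47 Ironridge=46 → close Cedarfen (overflow 34)
  47÷1 = 47 each, +1 to first 0

Closure order: Juniper, Elkhorn, Ashgrove, Fernhollow, Hollowpine, Cedarfen
Last habitat: Ironridge with 93 animals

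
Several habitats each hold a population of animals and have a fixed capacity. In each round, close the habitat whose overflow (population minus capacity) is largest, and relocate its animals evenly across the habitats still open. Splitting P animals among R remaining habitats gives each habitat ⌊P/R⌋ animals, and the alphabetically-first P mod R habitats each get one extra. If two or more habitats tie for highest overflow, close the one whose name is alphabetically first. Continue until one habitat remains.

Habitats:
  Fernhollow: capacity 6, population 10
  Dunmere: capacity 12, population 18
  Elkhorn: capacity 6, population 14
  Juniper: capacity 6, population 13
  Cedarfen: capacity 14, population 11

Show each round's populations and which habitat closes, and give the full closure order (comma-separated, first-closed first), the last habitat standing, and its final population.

Round 1: Cedarfen=11 Dunmere=18 Elkhorn=14 Fernhollow=10 Juniper=13 → close Elkhorn (overflow 8)
  14÷4 = 3 each, +1 to first 2
Round 2: Cedarfen=15 Dunmere=22 Fernhollow=13 Juniper=16 → close Dunmere (overflow 10)
  22÷3 = 7 each, +1 to first 1
Round 3: Cedarfen=23 Fernhollow=20 Juniper=23 → close Juniper (overflow 17)
  23÷2 = 11 each, +1 to first 1
Round 4: Cedarfen=35 Fernhollow=31 → close Fernhollow (overflow 25)
  31÷1 = 31 each, +1 to first 0

Closure order: Elkhorn, Dunmere, Juniper, Fernhollow
Last habitat: Cedarfen with 66 animals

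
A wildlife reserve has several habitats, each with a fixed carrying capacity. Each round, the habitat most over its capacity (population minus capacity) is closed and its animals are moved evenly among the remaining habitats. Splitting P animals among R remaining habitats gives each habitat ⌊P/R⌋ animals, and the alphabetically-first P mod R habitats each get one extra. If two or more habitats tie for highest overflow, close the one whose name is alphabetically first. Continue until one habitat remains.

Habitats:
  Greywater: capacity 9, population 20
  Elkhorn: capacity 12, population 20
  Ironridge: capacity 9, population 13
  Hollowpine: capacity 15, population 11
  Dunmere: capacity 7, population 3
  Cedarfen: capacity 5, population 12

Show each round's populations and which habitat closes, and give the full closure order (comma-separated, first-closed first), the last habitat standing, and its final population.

Round 1: Cedarfen=12 Dunmere=3 Elkhorn=20 Greywater=20 Hollowpine=11 Ironridge=13 → close Greywater (overflow 11)
  20÷5 = 4 each, +1 to first 0
Round 2: Cedarfen=16 Dunmere=7 Elkhorn=24 Hollowpine=15 Ironridge=17 → close Elkhorn (overflow 12)
  24÷4 = 6 each, +1 to first 0
Round 3: Cedarfen=22 Dunmere=13 Hollowpine=21 Ironridge=23 → close Cedarfen (overflow 17)
  22÷3 = 7 each, +1 to first 1
Round 4: Dunmere=21 Hollowpine=28 Ironridge=30 → close Ironridge (overflow 21)
  30÷2 = 15 each, +1 to first 0
Round 5: Dunmere=36 Hollowpine=43 → close Dunmere (overflow 29)
  36÷1 = 36 each, +1 to first 0

Closure order: Greywater, Elkhorn, Cedarfen, Ironridge, Dunmere
Last habitat: Hollowpine with 79 animals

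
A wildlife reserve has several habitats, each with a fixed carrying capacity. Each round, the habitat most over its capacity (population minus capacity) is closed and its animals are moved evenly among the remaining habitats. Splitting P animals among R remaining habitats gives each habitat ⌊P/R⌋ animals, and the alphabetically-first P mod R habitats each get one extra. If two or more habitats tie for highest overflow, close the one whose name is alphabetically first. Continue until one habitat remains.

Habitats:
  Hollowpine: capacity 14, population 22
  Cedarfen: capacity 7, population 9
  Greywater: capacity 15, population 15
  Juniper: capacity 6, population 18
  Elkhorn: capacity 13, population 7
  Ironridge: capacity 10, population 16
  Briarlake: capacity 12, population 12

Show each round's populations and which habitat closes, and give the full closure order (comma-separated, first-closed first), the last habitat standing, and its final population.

Closure order: Juniper, Hollowpine, Ironridge, Cedarfen, Briarlake, Greywater
Last habitat: Elkhorn with 99 animals

Round 1: Briarlake=12 Cedarfen=9 Elkhorn=7 Greywater=15 Hollowpine=22 Ironridge=16 Juniper=18 → close Juniper (overflow 12)
  18÷6 = 3 each, +1 to first 0
Round 2: Briarlake=15 Cedarfen=12 Elkhorn=10 Greywater=18 Hollowpine=25 Ironridge=19 → close Hollowpine (overflow 11)
  25÷5 = 5 each, +1 to first 0
Round 3: Briarlake=20 Cedarfen=17 Elkhorn=15 Greywater=23 Ironridge=24 → close Ironridge (overflow 14)
  24÷4 = 6 each, +1 to first 0
Round 4: Briarlake=26 Cedarfen=23 Elkhorn=21 Greywater=29 → close Cedarfen (overflow 16)
  23÷3 = 7 each, +1 to first 2
Round 5: Briarlake=34 Elkhorn=29 Greywater=36 → close Briarlake (overflow 22)
  34÷2 = 17 each, +1 to first 0
Round 6: Elkhorn=46 Greywater=53 → close Greywater (overflow 38)
  53÷1 = 53 each, +1 to first 0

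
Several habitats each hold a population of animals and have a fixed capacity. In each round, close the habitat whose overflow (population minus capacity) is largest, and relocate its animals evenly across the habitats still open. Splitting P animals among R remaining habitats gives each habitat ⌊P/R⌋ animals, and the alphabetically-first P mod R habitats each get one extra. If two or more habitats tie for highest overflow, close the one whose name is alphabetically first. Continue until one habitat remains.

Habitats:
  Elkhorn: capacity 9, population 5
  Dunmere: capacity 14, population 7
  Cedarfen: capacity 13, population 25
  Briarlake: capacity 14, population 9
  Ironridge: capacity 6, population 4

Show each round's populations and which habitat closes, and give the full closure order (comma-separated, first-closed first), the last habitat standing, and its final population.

Closure order: Cedarfen, Ironridge, Briarlake, Elkhorn
Last habitat: Dunmere with 50 animals

Round 1: Briarlake=9 Cedarfen=25 Dunmere=7 Elkhorn=5 Ironridge=4 → close Cedarfen (overflow 12)
  25÷4 = 6 each, +1 to first 1
Round 2: Briarlake=16 Dunmere=13 Elkhorn=11 Ironridge=10 → close Ironridge (overflow 4)
  10÷3 = 3 each, +1 to first 1
Round 3: Briarlake=20 Dunmere=16 Elkhorn=14 → close Briarlake (overflow 6)
  20÷2 = 10 each, +1 to first 0
Round 4: Dunmere=26 Elkhorn=24 → close Elkhorn (overflow 15)
  24÷1 = 24 each, +1 to first 0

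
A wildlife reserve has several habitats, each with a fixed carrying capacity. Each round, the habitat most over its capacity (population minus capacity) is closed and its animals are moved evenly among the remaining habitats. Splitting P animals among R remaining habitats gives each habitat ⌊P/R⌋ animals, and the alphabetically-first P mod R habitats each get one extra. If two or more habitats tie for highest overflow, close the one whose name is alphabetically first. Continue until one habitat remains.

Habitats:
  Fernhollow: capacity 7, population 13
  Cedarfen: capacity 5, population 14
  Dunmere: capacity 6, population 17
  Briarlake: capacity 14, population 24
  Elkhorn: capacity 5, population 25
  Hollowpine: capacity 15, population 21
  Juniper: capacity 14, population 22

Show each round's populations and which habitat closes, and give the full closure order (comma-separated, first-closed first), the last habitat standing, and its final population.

Closure order: Elkhorn, Briarlake, Dunmere, Cedarfen, Fernhollow, Hollowpine
Last habitat: Juniper with 136 animals

Round 1: Briarlake=24 Cedarfen=14 Dunmere=17 Elkhorn=25 Fernhollow=13 Hollowpine=21 Juniper=22 → close Elkhorn (overflow 20)
  25÷6 = 4 each, +1 to first 1
Round 2: Briarlake=29 Cedarfen=18 Dunmere=21 Fernhollow=17 Hollowpine=25 Juniper=26 → close Briarlake (overflow 15)
  29÷5 = 5 each, +1 to first 4
Round 3: Cedarfen=24 Dunmere=27 Fernhollow=23 Hollowpine=31 Juniper=31 → close Dunmere (overflow 21)
  27÷4 = 6 each, +1 to first 3
Round 4: Cedarfen=31 Fernhollow=30 Hollowpine=38 Juniper=37 → close Cedarfen (overflow 26)
  31÷3 = 10 each, +1 to first 1
Round 5: Fernhollow=41 Hollowpine=48 Juniper=47 → close Fernhollow (overflow 34)
  41÷2 = 20 each, +1 to first 1
Round 6: Hollowpine=69 Juniper=67 → close Hollowpine (overflow 54)
  69÷1 = 69 each, +1 to first 0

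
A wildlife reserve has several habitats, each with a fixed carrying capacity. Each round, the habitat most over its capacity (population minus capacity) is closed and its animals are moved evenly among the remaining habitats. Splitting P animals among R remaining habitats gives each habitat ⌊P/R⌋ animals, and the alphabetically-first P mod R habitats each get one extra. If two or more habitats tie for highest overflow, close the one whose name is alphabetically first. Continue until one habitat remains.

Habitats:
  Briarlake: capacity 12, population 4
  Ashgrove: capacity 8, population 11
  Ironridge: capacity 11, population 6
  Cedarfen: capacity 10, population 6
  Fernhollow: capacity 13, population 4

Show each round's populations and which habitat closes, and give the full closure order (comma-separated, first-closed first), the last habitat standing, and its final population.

Round 1: Ashgrove=11 Briarlake=4 Cedarfen=6 Fernhollow=4 Ironridge=6 → close Ashgrove (overflow 3)
  11÷4 = 2 each, +1 to first 3
Round 2: Briarlake=7 Cedarfen=9 Fernhollow=7 Ironridge=8 → close Cedarfen (overflow -1)
  9÷3 = 3 each, +1 to first 0
Round 3: Briarlake=10 Fernhollow=10 Ironridge=11 → close Ironridge (overflow 0)
  11÷2 = 5 each, +1 to first 1
Round 4: Briarlake=16 Fernhollow=15 → close Briarlake (overflow 4)
  16÷1 = 16 each, +1 to first 0

Closure order: Ashgrove, Cedarfen, Ironridge, Briarlake
Last habitat: Fernhollow with 31 animals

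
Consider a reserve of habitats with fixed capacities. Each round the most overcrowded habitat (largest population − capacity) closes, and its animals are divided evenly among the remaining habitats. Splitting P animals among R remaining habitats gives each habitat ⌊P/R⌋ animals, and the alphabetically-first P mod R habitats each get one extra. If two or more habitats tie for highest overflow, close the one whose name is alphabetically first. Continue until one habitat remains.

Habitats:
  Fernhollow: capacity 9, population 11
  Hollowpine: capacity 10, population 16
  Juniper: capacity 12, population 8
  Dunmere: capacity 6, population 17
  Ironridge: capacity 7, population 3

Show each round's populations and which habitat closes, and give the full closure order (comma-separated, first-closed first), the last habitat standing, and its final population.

Round 1: Dunmere=17 Fernhollow=11 Hollowpine=16 Ironridge=3 Juniper=8 → close Dunmere (overflow 11)
  17÷4 = 4 each, +1 to first 1
Round 2: Fernhollow=16 Hollowpine=20 Ironridge=7 Juniper=12 → close Hollowpine (overflow 10)
  20÷3 = 6 each, +1 to first 2
Round 3: Fernhollow=23 Ironridge=14 Juniper=18 → close Fernhollow (overflow 14)
  23÷2 = 11 each, +1 to first 1
Round 4: Ironridge=26 Juniper=29 → close Ironridge (overflow 19)
  26÷1 = 26 each, +1 to first 0

Closure order: Dunmere, Hollowpine, Fernhollow, Ironridge
Last habitat: Juniper with 55 animals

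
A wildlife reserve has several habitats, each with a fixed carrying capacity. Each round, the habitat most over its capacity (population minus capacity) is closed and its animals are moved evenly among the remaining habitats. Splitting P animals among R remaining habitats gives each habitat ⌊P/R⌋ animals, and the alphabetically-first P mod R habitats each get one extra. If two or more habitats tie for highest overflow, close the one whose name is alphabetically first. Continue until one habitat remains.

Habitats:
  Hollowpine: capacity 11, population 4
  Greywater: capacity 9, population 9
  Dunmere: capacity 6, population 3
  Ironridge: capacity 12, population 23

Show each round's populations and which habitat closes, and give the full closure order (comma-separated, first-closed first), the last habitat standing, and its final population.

Closure order: Ironridge, Greywater, Dunmere
Last habitat: Hollowpine with 39 animals

Round 1: Dunmere=3 Greywater=9 Hollowpine=4 Ironridge=23 → close Ironridge (overflow 11)
  23÷3 = 7 each, +1 to first 2
Round 2: Dunmere=11 Greywater=17 Hollowpine=11 → close Greywater (overflow 8)
  17÷2 = 8 each, +1 to first 1
Round 3: Dunmere=20 Hollowpine=19 → close Dunmere (overflow 14)
  20÷1 = 20 each, +1 to first 0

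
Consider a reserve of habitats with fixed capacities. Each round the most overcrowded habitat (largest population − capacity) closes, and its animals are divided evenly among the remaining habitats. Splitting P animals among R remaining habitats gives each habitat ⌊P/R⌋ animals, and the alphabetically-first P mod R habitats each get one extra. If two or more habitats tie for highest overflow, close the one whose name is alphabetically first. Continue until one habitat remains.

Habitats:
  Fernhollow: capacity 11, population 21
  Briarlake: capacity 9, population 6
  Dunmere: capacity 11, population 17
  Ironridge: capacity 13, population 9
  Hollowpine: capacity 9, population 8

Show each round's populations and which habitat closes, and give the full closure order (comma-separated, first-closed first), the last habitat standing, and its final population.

Round 1: Briarlake=6 Dunmere=17 Fernhollow=21 Hollowpine=8 Ironridge=9 → close Fernhollow (overflow 10)
  21÷4 = 5 each, +1 to first 1
Round 2: Briarlake=12 Dunmere=22 Hollowpine=13 Ironridge=14 → close Dunmere (overflow 11)
  22÷3 = 7 each, +1 to first 1
Round 3: Briarlake=20 Hollowpine=20 Ironridge=21 → close Briarlake (overflow 11)
  20÷2 = 10 each, +1 to first 0
Round 4: Hollowpine=30 Ironridge=31 → close Hollowpine (overflow 21)
  30÷1 = 30 each, +1 to first 0

Closure order: Fernhollow, Dunmere, Briarlake, Hollowpine
Last habitat: Ironridge with 61 animals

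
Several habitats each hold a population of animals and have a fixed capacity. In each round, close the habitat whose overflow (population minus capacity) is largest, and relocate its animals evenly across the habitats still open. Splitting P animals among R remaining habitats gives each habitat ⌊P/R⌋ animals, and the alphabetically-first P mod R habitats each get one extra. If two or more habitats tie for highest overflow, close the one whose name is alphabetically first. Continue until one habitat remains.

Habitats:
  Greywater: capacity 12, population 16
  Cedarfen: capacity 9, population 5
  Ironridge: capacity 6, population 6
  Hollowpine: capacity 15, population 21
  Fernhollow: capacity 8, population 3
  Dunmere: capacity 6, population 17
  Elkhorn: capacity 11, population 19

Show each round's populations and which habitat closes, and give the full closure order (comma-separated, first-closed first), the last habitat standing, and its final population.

Round 1: Cedarfen=5 Dunmere=17 Elkhorn=19 Fernhollow=3 Greywater=16 Hollowpine=21 Ironridge=6 → close Dunmere (overflow 11)
  17÷6 = 2 each, +1 to first 5
Round 2: Cedarfen=8 Elkhorn=22 Fernhollow=6 Greywater=19 Hollowpine=24 Ironridge=8 → close Elkhorn (overflow 11)
  22÷5 = 4 each, +1 to first 2
Round 3: Cedarfen=13 Fernhollow=11 Greywater=23 Hollowpine=28 Ironridge=12 → close Hollowpine (overflow 13)
  28÷4 = 7 each, +1 to first 0
Round 4: Cedarfen=20 Fernhollow=18 Greywater=30 Ironridge=19 → close Greywater (overflow 18)
  30÷3 = 10 each, +1 to first 0
Round 5: Cedarfen=30 Fernhollow=28 Ironridge=29 → close Ironridge (overflow 23)
  29÷2 = 14 each, +1 to first 1
Round 6: Cedarfen=45 Fernhollow=42 → close Cedarfen (overflow 36)
  45÷1 = 45 each, +1 to first 0

Closure order: Dunmere, Elkhorn, Hollowpine, Greywater, Ironridge, Cedarfen
Last habitat: Fernhollow with 87 animals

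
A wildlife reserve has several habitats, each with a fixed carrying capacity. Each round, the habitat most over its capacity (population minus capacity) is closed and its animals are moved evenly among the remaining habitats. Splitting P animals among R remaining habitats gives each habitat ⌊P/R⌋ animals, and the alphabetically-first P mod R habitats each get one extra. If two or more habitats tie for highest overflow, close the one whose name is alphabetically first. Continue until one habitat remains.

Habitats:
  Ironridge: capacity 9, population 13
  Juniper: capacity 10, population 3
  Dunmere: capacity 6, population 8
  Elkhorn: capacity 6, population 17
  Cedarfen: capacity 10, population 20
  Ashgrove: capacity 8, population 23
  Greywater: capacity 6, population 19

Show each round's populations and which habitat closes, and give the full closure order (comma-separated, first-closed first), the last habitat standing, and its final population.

Closure order: Ashgrove, Greywater, Elkhorn, Cedarfen, Dunmere, Ironridge
Last habitat: Juniper with 103 animals

Round 1: Ashgrove=23 Cedarfen=20 Dunmere=8 Elkhorn=17 Greywater=19 Ironridge=13 Juniper=3 → close Ashgrove (overflow 15)
  23÷6 = 3 each, +1 to first 5
Round 2: Cedarfen=24 Dunmere=12 Elkhorn=21 Greywater=23 Ironridge=17 Juniper=6 → close Greywater (overflow 17)
  23÷5 = 4 each, +1 to first 3
Round 3: Cedarfen=29 Dunmere=17 Elkhorn=26 Ironridge=21 Juniper=10 → close Elkhorn (overflow 20)
  26÷4 = 6 each, +1 to first 2
Round 4: Cedarfen=36 Dunmere=24 Ironridge=27 Juniper=16 → close Cedarfen (overflow 26)
  36÷3 = 12 each, +1 to first 0
Round 5: Dunmere=36 Ironridge=39 Juniper=28 → close Dunmere (overflow 30)
  36÷2 = 18 each, +1 to first 0
Round 6: Ironridge=57 Juniper=46 → close Ironridge (overflow 48)
  57÷1 = 57 each, +1 to first 0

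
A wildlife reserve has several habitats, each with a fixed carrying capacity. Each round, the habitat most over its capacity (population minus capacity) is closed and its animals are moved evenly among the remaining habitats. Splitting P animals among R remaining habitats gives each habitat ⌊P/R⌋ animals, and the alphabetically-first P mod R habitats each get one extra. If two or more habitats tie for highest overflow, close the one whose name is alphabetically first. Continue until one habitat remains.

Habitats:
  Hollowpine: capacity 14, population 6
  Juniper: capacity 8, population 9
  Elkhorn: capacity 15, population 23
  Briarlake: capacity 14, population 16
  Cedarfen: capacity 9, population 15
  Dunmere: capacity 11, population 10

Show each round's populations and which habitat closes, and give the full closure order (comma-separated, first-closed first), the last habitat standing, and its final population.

Round 1: Briarlake=16 Cedarfen=15 Dunmere=10 Elkhorn=23 Hollowpine=6 Juniper=9 → close Elkhorn (overflow 8)
  23÷5 = 4 each, +1 to first 3
Round 2: Briarlake=21 Cedarfen=20 Dunmere=15 Hollowpine=10 Juniper=13 → close Cedarfen (overflow 11)
  20÷4 = 5 each, +1 to first 0
Round 3: Briarlake=26 Dunmere=20 Hollowpine=15 Juniper=18 → close Briarlake (overflow 12)
  26÷3 = 8 each, +1 to first 2
Round 4: Dunmere=29 Hollowpine=24 Juniper=26 → close Dunmere (overflow 18)
  29÷2 = 14 each, +1 to first 1
Round 5: Hollowpine=39 Juniper=40 → close Juniper (overflow 32)
  40÷1 = 40 each, +1 to first 0

Closure order: Elkhorn, Cedarfen, Briarlake, Dunmere, Juniper
Last habitat: Hollowpine with 79 animals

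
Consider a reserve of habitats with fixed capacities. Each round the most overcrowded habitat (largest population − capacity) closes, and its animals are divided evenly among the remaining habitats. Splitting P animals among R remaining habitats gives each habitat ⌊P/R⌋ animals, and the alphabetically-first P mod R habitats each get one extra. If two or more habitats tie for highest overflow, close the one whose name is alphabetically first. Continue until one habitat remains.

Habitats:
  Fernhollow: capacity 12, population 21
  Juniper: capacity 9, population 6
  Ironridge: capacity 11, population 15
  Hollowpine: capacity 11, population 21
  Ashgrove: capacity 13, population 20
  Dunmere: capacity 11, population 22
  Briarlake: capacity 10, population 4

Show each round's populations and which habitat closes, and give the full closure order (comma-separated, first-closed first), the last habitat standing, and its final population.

Closure order: Dunmere, Hollowpine, Fernhollow, Ashgrove, Ironridge, Briarlake
Last habitat: Juniper with 109 animals

Round 1: Ashgrove=20 Briarlake=4 Dunmere=22 Fernhollow=21 Hollowpine=21 Ironridge=15 Juniper=6 → close Dunmere (overflow 11)
  22÷6 = 3 each, +1 to first 4
Round 2: Ashgrove=24 Briarlake=8 Fernhollow=25 Hollowpine=25 Ironridge=18 Juniper=9 → close Hollowpine (overflow 14)
  25÷5 = 5 each, +1 to first 0
Round 3: Ashgrove=29 Briarlake=13 Fernhollow=30 Ironridge=23 Juniper=14 → close Fernhollow (overflow 18)
  30÷4 = 7 each, +1 to first 2
Round 4: Ashgrove=37 Briarlake=21 Ironridge=30 Juniper=21 → close Ashgrove (overflow 24)
  37÷3 = 12 each, +1 to first 1
Round 5: Briarlake=34 Ironridge=42 Juniper=33 → close Ironridge (overflow 31)
  42÷2 = 21 each, +1 to first 0
Round 6: Briarlake=55 Juniper=54 → close Briarlake (overflow 45)
  55÷1 = 55 each, +1 to first 0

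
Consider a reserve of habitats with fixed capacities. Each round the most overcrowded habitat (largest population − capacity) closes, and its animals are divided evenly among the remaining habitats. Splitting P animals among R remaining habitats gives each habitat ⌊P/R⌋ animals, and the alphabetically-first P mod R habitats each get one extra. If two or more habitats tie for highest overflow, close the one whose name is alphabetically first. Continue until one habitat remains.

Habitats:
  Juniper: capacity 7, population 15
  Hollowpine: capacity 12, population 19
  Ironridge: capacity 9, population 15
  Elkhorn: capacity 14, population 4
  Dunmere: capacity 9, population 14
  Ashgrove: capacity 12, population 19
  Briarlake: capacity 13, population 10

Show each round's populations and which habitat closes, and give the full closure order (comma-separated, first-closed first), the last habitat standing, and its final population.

Round 1: Ashgrove=19 Briarlake=10 Dunmere=14 Elkhorn=4 Hollowpine=19 Ironridge=15 Juniper=15 → close Juniper (overflow 8)
  15÷6 = 2 each, +1 to first 3
Round 2: Ashgrove=22 Briarlake=13 Dunmere=17 Elkhorn=6 Hollowpine=21 Ironridge=17 → close Ashgrove (overflow 10)
  22÷5 = 4 each, +1 to first 2
Round 3: Briarlake=18 Dunmere=22 Elkhorn=10 Hollowpine=25 Ironridge=21 → close Dunmere (overflow 13)
  22÷4 = 5 each, +1 to first 2
Round 4: Briarlake=24 Elkhorn=16 Hollowpine=30 Ironridge=26 → close Hollowpine (overflow 18)
  30÷3 = 10 each, +1 to first 0
Round 5: Briarlake=34 Elkhorn=26 Ironridge=36 → close Ironridge (overflow 27)
  36÷2 = 18 each, +1 to first 0
Round 6: Briarlake=52 Elkhorn=44 → close Briarlake (overflow 39)
  52÷1 = 52 each, +1 to first 0

Closure order: Juniper, Ashgrove, Dunmere, Hollowpine, Ironridge, Briarlake
Last habitat: Elkhorn with 96 animals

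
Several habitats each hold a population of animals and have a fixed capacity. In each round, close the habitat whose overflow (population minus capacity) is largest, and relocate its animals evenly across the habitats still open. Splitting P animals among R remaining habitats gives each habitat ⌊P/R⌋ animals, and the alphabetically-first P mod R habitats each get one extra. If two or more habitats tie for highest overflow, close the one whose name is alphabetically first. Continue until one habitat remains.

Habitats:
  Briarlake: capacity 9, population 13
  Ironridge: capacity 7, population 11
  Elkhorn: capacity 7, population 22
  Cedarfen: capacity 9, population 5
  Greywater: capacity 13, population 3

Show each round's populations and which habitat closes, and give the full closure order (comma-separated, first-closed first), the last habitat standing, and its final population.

Closure order: Elkhorn, Briarlake, Ironridge, Cedarfen
Last habitat: Greywater with 54 animals

Round 1: Briarlake=13 Cedarfen=5 Elkhorn=22 Greywater=3 Ironridge=11 → close Elkhorn (overflow 15)
  22÷4 = 5 each, +1 to first 2
Round 2: Briarlake=19 Cedarfen=11 Greywater=8 Ironridge=16 → close Briarlake (overflow 10)
  19÷3 = 6 each, +1 to first 1
Round 3: Cedarfen=18 Greywater=14 Ironridge=22 → close Ironridge (overflow 15)
  22÷2 = 11 each, +1 to first 0
Round 4: Cedarfen=29 Greywater=25 → close Cedarfen (overflow 20)
  29÷1 = 29 each, +1 to first 0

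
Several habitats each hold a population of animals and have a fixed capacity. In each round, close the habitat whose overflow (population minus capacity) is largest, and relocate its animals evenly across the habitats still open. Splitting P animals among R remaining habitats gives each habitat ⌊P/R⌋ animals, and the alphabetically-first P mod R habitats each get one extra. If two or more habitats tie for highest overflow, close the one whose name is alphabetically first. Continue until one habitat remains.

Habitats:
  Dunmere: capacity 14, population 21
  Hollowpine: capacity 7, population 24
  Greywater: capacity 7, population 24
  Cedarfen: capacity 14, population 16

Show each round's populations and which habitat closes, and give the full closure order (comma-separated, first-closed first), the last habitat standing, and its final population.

Closure order: Greywater, Hollowpine, Dunmere
Last habitat: Cedarfen with 85 animals

Round 1: Cedarfen=16 Dunmere=21 Greywater=24 Hollowpine=24 → close Greywater (overflow 17)
  24÷3 = 8 each, +1 to first 0
Round 2: Cedarfen=24 Dunmere=29 Hollowpine=32 → close Hollowpine (overflow 25)
  32÷2 = 16 each, +1 to first 0
Round 3: Cedarfen=40 Dunmere=45 → close Dunmere (overflow 31)
  45÷1 = 45 each, +1 to first 0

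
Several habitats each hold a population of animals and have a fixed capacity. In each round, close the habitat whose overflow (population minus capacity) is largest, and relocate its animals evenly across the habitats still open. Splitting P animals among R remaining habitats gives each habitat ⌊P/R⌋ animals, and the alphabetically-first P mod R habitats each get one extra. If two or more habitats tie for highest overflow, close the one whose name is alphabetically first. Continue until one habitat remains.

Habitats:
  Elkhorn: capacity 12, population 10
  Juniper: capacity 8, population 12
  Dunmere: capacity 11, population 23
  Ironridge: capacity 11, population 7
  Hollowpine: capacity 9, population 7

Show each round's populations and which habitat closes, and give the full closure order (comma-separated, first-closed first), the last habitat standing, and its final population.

Round 1: Dunmere=23 Elkhorn=10 Hollowpine=7 Ironridge=7 Juniper=12 → close Dunmere (overflow 12)
  23÷4 = 5 each, +1 to first 3
Round 2: Elkhorn=16 Hollowpine=13 Ironridge=13 Juniper=17 → close Juniper (overflow 9)
  17÷3 = 5 each, +1 to first 2
Round 3: Elkhorn=22 Hollowpine=19 Ironridge=18 → close Elkhorn (overflow 10)
  22÷2 = 11 each, +1 to first 0
Round 4: Hollowpine=30 Ironridge=29 → close Hollowpine (overflow 21)
  30÷1 = 30 each, +1 to first 0

Closure order: Dunmere, Juniper, Elkhorn, Hollowpine
Last habitat: Ironridge with 59 animals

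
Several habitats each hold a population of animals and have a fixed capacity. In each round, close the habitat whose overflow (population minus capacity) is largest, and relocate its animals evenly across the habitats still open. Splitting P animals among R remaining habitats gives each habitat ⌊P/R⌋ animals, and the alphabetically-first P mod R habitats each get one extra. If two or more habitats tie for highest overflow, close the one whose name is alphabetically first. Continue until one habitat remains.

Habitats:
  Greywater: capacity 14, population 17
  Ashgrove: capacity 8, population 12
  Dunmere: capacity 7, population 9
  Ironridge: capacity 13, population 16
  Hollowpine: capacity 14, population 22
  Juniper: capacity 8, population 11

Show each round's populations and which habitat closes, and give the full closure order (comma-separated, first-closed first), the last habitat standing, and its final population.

Round 1: Ashgrove=12 Dunmere=9 Greywater=17 Hollowpine=22 Ironridge=16 Juniper=11 → close Hollowpine (overflow 8)
  22÷5 = 4 each, +1 to first 2
Round 2: Ashgrove=17 Dunmere=14 Greywater=21 Ironridge=20 Juniper=15 → close Ashgrove (overflow 9)
  17÷4 = 4 each, +1 to first 1
Round 3: Dunmere=19 Greywater=25 Ironridge=24 Juniper=19 → close Dunmere (overflow 12)
  19÷3 = 6 each, +1 to first 1
Round 4: Greywater=32 Ironridge=30 Juniper=25 → close Greywater (overflow 18)
  32÷2 = 16 each, +1 to first 0
Round 5: Ironridge=46 Juniper=41 → close Ironridge (overflow 33)
  46÷1 = 46 each, +1 to first 0

Closure order: Hollowpine, Ashgrove, Dunmere, Greywater, Ironridge
Last habitat: Juniper with 87 animals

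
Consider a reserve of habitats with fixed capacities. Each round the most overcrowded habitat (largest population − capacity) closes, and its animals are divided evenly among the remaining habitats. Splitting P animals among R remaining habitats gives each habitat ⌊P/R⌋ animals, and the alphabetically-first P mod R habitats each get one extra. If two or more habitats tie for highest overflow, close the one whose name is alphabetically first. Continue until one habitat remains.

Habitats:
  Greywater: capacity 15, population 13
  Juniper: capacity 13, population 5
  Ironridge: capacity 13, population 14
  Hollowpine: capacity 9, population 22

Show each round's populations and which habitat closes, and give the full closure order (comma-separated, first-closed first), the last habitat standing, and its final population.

Round 1: Greywater=13 Hollowpine=22 Ironridge=14 Juniper=5 → close Hollowpine (overflow 13)
  22÷3 = 7 each, +1 to first 1
Round 2: Greywater=21 Ironridge=21 Juniper=12 → close Ironridge (overflow 8)
  21÷2 = 10 each, +1 to first 1
Round 3: Greywater=32 Juniper=22 → close Greywater (overflow 17)
  32÷1 = 32 each, +1 to first 0

Closure order: Hollowpine, Ironridge, Greywater
Last habitat: Juniper with 54 animals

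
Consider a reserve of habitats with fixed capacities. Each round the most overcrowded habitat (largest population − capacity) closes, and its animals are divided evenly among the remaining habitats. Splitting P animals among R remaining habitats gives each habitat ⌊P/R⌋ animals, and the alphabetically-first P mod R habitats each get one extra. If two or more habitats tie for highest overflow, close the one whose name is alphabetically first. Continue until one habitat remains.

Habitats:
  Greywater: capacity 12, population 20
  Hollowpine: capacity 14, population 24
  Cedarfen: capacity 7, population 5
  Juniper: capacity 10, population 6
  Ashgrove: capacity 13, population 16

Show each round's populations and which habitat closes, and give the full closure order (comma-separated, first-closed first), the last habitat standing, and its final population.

Closure order: Hollowpine, Greywater, Ashgrove, Cedarfen
Last habitat: Juniper with 71 animals

Round 1: Ashgrove=16 Cedarfen=5 Greywater=20 Hollowpine=24 Juniper=6 → close Hollowpine (overflow 10)
  24÷4 = 6 each, +1 to first 0
Round 2: Ashgrove=22 Cedarfen=11 Greywater=26 Juniper=12 → close Greywater (overflow 14)
  26÷3 = 8 each, +1 to first 2
Round 3: Ashgrove=31 Cedarfen=20 Juniper=20 → close Ashgrove (overflow 18)
  31÷2 = 15 each, +1 to first 1
Round 4: Cedarfen=36 Juniper=35 → close Cedarfen (overflow 29)
  36÷1 = 36 each, +1 to first 0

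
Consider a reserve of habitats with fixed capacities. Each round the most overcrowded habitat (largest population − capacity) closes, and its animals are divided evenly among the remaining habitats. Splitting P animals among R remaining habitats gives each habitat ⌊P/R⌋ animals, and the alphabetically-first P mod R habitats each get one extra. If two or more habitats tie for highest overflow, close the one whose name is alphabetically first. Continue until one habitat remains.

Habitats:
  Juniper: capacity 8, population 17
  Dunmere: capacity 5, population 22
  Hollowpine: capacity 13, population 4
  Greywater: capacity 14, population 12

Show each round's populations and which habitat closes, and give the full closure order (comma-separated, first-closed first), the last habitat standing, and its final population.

Round 1: Dunmere=22 Greywater=12 Hollowpine=4 Juniper=17 → close Dunmere (overflow 17)
  22÷3 = 7 each, +1 to first 1
Round 2: Greywater=20 Hollowpine=11 Juniper=24 → close Juniper (overflow 16)
  24÷2 = 12 each, +1 to first 0
Round 3: Greywater=32 Hollowpine=23 → close Greywater (overflow 18)
  32÷1 = 32 each, +1 to first 0

Closure order: Dunmere, Juniper, Greywater
Last habitat: Hollowpine with 55 animals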